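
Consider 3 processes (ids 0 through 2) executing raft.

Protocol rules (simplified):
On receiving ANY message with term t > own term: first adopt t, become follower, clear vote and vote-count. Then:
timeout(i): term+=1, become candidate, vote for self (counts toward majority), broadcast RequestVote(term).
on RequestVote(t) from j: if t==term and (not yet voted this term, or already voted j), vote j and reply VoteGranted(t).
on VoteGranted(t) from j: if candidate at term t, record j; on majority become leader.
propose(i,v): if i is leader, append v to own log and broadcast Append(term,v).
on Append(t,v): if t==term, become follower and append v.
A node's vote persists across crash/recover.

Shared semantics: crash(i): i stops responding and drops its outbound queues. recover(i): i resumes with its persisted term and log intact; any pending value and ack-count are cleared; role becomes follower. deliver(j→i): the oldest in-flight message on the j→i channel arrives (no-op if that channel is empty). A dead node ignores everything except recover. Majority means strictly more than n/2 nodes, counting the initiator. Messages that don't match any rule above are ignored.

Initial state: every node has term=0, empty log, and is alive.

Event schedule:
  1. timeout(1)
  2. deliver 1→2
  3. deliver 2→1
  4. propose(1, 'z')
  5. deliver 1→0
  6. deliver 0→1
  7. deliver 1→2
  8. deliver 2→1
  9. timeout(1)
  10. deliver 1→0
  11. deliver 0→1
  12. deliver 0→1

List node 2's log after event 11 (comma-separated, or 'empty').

z

after 1 — timeout(1): n1:cand/t1/[-]
after 2 — deliver 1→2: n2:foll/t1/[-]
after 3 — deliver 2→1: n1:lead/t1/[-]
after 4 — propose(1,'z'): n1:lead/t1/[z]
after 5 — deliver 1→0: n0:foll/t1/[-]
after 6 — deliver 0→1: ·
after 7 — deliver 1→2: n2:foll/t1/[z]
after 8 — deliver 2→1: ·
after 9 — timeout(1): n1:cand/t2/[z]
after 10 — deliver 1→0: n0:foll/t1/[z]
after 11 — deliver 0→1: ·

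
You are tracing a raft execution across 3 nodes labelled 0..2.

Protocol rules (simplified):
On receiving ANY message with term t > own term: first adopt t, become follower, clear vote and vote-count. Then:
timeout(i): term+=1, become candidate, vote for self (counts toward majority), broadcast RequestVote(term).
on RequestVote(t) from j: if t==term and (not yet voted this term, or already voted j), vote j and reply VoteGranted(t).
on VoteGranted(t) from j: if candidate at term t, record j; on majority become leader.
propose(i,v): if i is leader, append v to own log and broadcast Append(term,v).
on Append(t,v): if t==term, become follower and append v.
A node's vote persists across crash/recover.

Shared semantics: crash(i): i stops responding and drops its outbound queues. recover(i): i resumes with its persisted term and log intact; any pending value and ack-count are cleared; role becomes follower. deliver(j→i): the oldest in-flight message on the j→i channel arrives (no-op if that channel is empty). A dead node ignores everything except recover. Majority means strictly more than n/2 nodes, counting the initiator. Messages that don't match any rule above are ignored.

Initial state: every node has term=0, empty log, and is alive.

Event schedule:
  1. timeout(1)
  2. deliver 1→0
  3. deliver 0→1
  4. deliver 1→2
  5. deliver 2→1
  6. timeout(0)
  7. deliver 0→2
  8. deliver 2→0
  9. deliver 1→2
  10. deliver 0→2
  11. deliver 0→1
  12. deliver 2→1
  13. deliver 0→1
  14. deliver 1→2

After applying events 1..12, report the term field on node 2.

2

[1] timeout(1) → N1(cand t1 [-])
[2] deliver 1→0 → N0(foll t1 [-])
[3] deliver 0→1 → N1(lead t1 [-])
[4] deliver 1→2 → N2(foll t1 [-])
[5] deliver 2→1 → ∅
[6] timeout(0) → N0(cand t2 [-])
[7] deliver 0→2 → N2(foll t2 [-])
[8] deliver 2→0 → N0(lead t2 [-])
[9] deliver 1→2 → ∅
[10] deliver 0→2 → ∅
[11] deliver 0→1 → N1(foll t2 [-])
[12] deliver 2→1 → ∅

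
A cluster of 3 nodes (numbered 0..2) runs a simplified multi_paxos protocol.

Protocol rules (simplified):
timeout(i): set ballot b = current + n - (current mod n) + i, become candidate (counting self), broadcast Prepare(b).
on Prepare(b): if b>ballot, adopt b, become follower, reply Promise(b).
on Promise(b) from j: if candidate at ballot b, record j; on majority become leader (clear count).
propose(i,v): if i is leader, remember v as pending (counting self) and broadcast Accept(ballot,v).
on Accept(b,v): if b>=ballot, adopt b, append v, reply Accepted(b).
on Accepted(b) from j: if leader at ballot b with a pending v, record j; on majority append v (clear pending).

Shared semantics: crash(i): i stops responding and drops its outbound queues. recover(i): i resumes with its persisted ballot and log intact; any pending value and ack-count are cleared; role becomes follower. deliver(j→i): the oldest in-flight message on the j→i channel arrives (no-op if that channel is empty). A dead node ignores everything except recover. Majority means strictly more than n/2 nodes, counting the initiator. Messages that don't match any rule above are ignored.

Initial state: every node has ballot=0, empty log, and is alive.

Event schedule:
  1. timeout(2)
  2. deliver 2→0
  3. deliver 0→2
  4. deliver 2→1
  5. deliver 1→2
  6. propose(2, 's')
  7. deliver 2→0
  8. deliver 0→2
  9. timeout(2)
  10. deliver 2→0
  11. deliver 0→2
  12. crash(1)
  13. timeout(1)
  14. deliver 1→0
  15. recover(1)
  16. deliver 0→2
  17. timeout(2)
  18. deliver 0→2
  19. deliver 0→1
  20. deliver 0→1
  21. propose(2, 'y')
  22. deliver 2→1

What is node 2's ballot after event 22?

11

after 1 — timeout(2): n2:cand/b5/[-]
after 2 — deliver 2→0: n0:foll/b5/[-]
after 3 — deliver 0→2: n2:lead/b5/[-]
after 4 — deliver 2→1: n1:foll/b5/[-]
after 5 — deliver 1→2: ·
after 6 — propose(2,'s'): ·
after 7 — deliver 2→0: n0:foll/b5/[s]
after 8 — deliver 0→2: n2:lead/b5/[s]
after 9 — timeout(2): n2:cand/b8/[s]
after 10 — deliver 2→0: n0:foll/b8/[s]
after 11 — deliver 0→2: n2:lead/b8/[s]
after 12 — crash(1): n1:✗foll/b5/[-]
after 13 — timeout(1): ·
after 14 — deliver 1→0: ·
after 15 — recover(1): n1:foll/b5/[-]
after 16 — deliver 0→2: ·
after 17 — timeout(2): n2:cand/b11/[s]
after 18 — deliver 0→2: ·
after 19 — deliver 0→1: ·
after 20 — deliver 0→1: ·
after 21 — propose(2,'y'): ·
after 22 — deliver 2→1: n1:foll/b5/[s]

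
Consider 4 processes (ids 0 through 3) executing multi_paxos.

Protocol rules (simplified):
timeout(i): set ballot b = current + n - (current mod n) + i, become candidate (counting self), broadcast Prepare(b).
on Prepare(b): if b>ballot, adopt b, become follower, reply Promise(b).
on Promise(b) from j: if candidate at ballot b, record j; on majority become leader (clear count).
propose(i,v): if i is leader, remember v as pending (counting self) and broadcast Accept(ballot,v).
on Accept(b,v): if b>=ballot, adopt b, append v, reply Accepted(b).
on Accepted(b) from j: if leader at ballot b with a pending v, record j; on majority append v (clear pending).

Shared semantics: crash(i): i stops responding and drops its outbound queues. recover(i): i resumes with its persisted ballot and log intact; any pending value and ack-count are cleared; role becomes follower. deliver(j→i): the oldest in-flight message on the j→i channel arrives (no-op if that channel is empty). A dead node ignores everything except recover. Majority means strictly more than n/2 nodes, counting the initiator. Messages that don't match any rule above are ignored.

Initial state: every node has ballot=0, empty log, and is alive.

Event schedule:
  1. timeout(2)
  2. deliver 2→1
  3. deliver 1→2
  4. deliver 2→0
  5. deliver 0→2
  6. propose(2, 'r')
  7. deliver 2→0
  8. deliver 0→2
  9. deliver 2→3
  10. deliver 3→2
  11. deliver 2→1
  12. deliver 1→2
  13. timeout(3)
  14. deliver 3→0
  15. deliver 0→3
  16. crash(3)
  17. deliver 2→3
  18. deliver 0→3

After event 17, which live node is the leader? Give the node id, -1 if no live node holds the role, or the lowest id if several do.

[1] timeout(2) → N2(cand b6 [-])
[2] deliver 2→1 → N1(foll b6 [-])
[3] deliver 1→2 → ∅
[4] deliver 2→0 → N0(foll b6 [-])
[5] deliver 0→2 → N2(lead b6 [-])
[6] propose(2,'r') → ∅
[7] deliver 2→0 → N0(foll b6 [r])
[8] deliver 0→2 → ∅
[9] deliver 2→3 → N3(foll b6 [-])
[10] deliver 3→2 → ∅
[11] deliver 2→1 → N1(foll b6 [r])
[12] deliver 1→2 → N2(lead b6 [r])
[13] timeout(3) → N3(cand b11 [-])
[14] deliver 3→0 → N0(foll b11 [r])
[15] deliver 0→3 → ∅
[16] crash(3) → N3(✗cand b11 [-])
[17] deliver 2→3 → ∅

2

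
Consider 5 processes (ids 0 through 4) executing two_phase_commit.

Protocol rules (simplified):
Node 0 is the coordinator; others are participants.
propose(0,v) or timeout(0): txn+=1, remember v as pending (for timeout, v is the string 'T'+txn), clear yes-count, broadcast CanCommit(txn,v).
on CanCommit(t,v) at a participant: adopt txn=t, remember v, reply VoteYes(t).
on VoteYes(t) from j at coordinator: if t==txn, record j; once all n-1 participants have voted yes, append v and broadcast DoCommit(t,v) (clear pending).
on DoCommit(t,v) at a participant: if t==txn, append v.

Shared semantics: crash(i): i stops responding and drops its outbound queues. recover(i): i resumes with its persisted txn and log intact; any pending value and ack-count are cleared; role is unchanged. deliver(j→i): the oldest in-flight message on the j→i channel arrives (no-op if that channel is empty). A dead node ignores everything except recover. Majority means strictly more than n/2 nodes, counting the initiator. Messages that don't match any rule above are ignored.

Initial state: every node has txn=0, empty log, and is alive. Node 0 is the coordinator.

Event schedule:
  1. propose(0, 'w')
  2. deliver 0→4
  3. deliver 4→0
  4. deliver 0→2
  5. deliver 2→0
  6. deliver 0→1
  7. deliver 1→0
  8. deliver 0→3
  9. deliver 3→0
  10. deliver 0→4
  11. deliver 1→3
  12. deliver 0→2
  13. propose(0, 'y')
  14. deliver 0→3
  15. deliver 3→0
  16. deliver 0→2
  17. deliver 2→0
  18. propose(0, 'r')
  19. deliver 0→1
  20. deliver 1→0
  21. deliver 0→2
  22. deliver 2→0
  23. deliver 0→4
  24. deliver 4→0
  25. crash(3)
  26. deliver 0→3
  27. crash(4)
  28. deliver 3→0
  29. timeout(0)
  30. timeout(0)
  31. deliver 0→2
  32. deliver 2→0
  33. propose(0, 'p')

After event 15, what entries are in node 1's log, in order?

after 1 — propose(0,'w'): n0:coor/t1/[-]
after 2 — deliver 0→4: n4:part/t1/[-]
after 3 — deliver 4→0: ·
after 4 — deliver 0→2: n2:part/t1/[-]
after 5 — deliver 2→0: ·
after 6 — deliver 0→1: n1:part/t1/[-]
after 7 — deliver 1→0: ·
after 8 — deliver 0→3: n3:part/t1/[-]
after 9 — deliver 3→0: n0:coor/t1/[w]
after 10 — deliver 0→4: n4:part/t1/[w]
after 11 — deliver 1→3: ·
after 12 — deliver 0→2: n2:part/t1/[w]
after 13 — propose(0,'y'): n0:coor/t2/[w]
after 14 — deliver 0→3: n3:part/t1/[w]
after 15 — deliver 3→0: ·

empty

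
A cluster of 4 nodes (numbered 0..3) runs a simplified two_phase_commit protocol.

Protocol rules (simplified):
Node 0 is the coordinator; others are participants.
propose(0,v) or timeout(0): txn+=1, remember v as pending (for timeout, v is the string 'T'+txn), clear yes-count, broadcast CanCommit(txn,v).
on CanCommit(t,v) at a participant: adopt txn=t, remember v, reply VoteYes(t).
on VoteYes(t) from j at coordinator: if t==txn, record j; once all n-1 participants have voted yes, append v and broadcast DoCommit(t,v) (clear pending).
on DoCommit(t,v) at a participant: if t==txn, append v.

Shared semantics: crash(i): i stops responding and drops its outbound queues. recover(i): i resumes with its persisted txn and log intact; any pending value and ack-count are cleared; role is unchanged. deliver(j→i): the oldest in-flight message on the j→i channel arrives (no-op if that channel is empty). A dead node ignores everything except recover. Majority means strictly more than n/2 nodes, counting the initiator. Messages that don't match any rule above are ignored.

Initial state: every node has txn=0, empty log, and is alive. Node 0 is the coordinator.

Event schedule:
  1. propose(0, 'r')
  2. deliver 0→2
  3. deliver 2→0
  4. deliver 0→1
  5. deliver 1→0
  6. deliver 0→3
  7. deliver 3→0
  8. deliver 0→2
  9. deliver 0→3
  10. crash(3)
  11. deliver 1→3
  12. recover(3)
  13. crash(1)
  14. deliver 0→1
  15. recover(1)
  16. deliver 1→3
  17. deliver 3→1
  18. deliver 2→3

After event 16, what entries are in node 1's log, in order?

empty

[1] propose(0,'r') → N0(coor t1 [-])
[2] deliver 0→2 → N2(part t1 [-])
[3] deliver 2→0 → ∅
[4] deliver 0→1 → N1(part t1 [-])
[5] deliver 1→0 → ∅
[6] deliver 0→3 → N3(part t1 [-])
[7] deliver 3→0 → N0(coor t1 [r])
[8] deliver 0→2 → N2(part t1 [r])
[9] deliver 0→3 → N3(part t1 [r])
[10] crash(3) → N3(✗part t1 [r])
[11] deliver 1→3 → ∅
[12] recover(3) → N3(part t1 [r])
[13] crash(1) → N1(✗part t1 [-])
[14] deliver 0→1 → ∅
[15] recover(1) → N1(part t1 [-])
[16] deliver 1→3 → ∅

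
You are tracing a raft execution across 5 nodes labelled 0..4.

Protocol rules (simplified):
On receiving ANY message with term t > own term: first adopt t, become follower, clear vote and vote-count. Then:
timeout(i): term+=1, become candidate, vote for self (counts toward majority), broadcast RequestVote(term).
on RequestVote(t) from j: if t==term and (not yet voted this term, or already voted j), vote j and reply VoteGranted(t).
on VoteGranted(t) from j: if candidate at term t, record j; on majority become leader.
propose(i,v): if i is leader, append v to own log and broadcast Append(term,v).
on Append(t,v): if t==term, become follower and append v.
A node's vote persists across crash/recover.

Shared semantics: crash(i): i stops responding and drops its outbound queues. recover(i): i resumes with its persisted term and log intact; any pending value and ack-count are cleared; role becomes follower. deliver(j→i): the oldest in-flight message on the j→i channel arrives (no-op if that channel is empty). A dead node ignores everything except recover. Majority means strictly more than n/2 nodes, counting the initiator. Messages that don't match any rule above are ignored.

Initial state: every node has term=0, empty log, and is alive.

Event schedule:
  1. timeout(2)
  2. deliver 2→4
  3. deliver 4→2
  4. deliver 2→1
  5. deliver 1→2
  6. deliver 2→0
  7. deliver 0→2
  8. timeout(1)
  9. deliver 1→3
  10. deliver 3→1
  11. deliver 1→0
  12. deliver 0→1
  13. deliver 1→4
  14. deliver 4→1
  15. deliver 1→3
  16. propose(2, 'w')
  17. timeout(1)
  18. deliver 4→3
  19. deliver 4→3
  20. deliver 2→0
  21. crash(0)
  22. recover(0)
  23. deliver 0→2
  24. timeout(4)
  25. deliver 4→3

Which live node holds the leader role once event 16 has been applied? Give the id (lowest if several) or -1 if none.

step 1 timeout(2): 2={cand,t=1,log=-}
step 2 deliver 2→4: 4={foll,t=1,log=-}
step 3 deliver 4→2: —
step 4 deliver 2→1: 1={foll,t=1,log=-}
step 5 deliver 1→2: 2={lead,t=1,log=-}
step 6 deliver 2→0: 0={foll,t=1,log=-}
step 7 deliver 0→2: —
step 8 timeout(1): 1={cand,t=2,log=-}
step 9 deliver 1→3: 3={foll,t=2,log=-}
step 10 deliver 3→1: —
step 11 deliver 1→0: 0={foll,t=2,log=-}
step 12 deliver 0→1: 1={lead,t=2,log=-}
step 13 deliver 1→4: 4={foll,t=2,log=-}
step 14 deliver 4→1: —
step 15 deliver 1→3: —
step 16 propose(2,'w'): 2={lead,t=1,log=w}

1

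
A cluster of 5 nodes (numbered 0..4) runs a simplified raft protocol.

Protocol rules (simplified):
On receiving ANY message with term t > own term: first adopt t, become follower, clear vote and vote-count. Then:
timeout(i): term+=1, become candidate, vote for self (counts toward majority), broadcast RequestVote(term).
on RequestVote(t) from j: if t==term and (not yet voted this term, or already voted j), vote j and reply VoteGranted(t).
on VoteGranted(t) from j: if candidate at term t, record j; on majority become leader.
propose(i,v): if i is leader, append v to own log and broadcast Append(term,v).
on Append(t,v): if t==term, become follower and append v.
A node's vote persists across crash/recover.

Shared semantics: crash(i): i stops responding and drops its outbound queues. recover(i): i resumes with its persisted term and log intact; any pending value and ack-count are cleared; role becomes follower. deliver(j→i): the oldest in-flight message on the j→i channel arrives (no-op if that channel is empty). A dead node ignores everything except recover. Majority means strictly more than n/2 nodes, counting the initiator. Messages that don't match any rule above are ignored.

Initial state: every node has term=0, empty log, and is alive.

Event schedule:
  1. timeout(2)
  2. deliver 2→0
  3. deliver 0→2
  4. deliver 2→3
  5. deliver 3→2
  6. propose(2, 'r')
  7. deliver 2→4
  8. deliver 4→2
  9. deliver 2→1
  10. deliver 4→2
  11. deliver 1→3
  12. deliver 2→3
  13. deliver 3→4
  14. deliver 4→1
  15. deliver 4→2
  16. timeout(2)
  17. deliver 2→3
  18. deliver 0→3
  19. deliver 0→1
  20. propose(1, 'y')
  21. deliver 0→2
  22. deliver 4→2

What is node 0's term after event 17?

1

[1] timeout(2) → N2(cand t1 [-])
[2] deliver 2→0 → N0(foll t1 [-])
[3] deliver 0→2 → ∅
[4] deliver 2→3 → N3(foll t1 [-])
[5] deliver 3→2 → N2(lead t1 [-])
[6] propose(2,'r') → N2(lead t1 [r])
[7] deliver 2→4 → N4(foll t1 [-])
[8] deliver 4→2 → ∅
[9] deliver 2→1 → N1(foll t1 [-])
[10] deliver 4→2 → ∅
[11] deliver 1→3 → ∅
[12] deliver 2→3 → N3(foll t1 [r])
[13] deliver 3→4 → ∅
[14] deliver 4→1 → ∅
[15] deliver 4→2 → ∅
[16] timeout(2) → N2(cand t2 [r])
[17] deliver 2→3 → N3(foll t2 [r])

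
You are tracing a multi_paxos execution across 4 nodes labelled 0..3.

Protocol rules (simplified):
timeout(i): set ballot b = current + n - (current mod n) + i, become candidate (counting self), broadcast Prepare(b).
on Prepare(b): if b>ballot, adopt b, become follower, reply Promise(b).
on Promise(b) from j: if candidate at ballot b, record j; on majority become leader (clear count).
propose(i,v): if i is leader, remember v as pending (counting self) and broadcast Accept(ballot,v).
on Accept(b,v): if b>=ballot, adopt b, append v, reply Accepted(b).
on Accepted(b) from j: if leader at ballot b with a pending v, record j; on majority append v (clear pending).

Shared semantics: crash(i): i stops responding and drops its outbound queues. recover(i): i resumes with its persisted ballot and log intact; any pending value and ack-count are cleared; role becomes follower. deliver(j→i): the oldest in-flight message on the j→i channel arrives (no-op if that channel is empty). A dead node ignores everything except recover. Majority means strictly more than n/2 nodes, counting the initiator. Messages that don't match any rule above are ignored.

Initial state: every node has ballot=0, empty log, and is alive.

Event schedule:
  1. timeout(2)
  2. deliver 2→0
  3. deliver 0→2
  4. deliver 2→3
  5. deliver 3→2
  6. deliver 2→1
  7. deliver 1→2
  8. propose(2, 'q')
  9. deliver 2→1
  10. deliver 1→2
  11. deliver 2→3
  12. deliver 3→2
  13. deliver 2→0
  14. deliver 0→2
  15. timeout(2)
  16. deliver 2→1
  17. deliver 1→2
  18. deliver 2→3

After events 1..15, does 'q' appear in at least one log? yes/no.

[1] timeout(2) → N2(cand b6 [-])
[2] deliver 2→0 → N0(foll b6 [-])
[3] deliver 0→2 → ∅
[4] deliver 2→3 → N3(foll b6 [-])
[5] deliver 3→2 → N2(lead b6 [-])
[6] deliver 2→1 → N1(foll b6 [-])
[7] deliver 1→2 → ∅
[8] propose(2,'q') → ∅
[9] deliver 2→1 → N1(foll b6 [q])
[10] deliver 1→2 → ∅
[11] deliver 2→3 → N3(foll b6 [q])
[12] deliver 3→2 → N2(lead b6 [q])
[13] deliver 2→0 → N0(foll b6 [q])
[14] deliver 0→2 → ∅
[15] timeout(2) → N2(cand b10 [q])

yes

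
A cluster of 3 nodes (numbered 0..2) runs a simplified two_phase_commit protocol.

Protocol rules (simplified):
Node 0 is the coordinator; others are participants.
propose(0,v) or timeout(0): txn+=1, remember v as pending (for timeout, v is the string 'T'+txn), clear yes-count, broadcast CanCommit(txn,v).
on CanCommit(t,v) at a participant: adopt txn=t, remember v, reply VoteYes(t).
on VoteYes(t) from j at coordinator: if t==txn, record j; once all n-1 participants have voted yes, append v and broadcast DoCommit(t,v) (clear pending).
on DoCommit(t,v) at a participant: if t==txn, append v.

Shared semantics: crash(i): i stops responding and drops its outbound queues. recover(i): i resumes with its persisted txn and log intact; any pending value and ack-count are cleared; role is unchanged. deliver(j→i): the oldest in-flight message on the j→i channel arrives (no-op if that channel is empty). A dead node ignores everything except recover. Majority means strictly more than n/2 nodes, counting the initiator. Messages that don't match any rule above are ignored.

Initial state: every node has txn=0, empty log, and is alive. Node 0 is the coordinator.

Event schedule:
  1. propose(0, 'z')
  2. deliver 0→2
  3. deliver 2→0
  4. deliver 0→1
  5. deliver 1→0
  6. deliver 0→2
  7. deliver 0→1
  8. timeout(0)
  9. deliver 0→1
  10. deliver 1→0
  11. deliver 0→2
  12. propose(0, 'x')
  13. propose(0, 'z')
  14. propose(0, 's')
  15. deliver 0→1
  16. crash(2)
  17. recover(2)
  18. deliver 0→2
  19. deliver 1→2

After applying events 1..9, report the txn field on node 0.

[1] propose(0,'z') → N0(coor t1 [-])
[2] deliver 0→2 → N2(part t1 [-])
[3] deliver 2→0 → ∅
[4] deliver 0→1 → N1(part t1 [-])
[5] deliver 1→0 → N0(coor t1 [z])
[6] deliver 0→2 → N2(part t1 [z])
[7] deliver 0→1 → N1(part t1 [z])
[8] timeout(0) → N0(coor t2 [z])
[9] deliver 0→1 → N1(part t2 [z])

2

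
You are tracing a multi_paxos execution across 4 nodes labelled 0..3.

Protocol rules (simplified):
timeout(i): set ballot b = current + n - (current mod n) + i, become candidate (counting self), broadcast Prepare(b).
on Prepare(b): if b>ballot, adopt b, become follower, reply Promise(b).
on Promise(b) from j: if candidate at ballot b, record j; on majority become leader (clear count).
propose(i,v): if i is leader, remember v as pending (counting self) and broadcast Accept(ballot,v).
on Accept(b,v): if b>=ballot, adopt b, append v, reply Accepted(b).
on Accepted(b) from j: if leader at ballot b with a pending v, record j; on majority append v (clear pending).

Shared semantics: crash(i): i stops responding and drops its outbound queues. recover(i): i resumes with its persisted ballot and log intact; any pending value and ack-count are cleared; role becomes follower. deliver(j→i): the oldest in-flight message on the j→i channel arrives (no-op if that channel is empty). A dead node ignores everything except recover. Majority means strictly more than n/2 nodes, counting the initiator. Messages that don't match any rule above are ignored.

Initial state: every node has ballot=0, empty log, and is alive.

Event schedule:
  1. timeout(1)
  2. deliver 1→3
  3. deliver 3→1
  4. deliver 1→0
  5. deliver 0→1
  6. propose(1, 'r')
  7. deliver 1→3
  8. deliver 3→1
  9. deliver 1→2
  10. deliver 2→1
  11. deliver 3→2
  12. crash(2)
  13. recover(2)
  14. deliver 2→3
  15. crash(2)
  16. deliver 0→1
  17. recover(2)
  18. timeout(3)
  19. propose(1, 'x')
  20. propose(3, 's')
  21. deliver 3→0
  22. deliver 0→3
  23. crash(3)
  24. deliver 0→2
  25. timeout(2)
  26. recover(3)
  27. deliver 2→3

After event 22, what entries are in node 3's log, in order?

r

e1 timeout(1): 1[cand,b=5,-]
e2 deliver 1→3: 3[foll,b=5,-]
e3 deliver 3→1: ·
e4 deliver 1→0: 0[foll,b=5,-]
e5 deliver 0→1: 1[lead,b=5,-]
e6 propose(1,'r'): ·
e7 deliver 1→3: 3[foll,b=5,r]
e8 deliver 3→1: ·
e9 deliver 1→2: 2[foll,b=5,-]
e10 deliver 2→1: ·
e11 deliver 3→2: ·
e12 crash(2): 2[✗foll,b=5,-]
e13 recover(2): 2[foll,b=5,-]
e14 deliver 2→3: ·
e15 crash(2): 2[✗foll,b=5,-]
e16 deliver 0→1: ·
e17 recover(2): 2[foll,b=5,-]
e18 timeout(3): 3[cand,b=11,r]
e19 propose(1,'x'): ·
e20 propose(3,'s'): ·
e21 deliver 3→0: 0[foll,b=11,-]
e22 deliver 0→3: ·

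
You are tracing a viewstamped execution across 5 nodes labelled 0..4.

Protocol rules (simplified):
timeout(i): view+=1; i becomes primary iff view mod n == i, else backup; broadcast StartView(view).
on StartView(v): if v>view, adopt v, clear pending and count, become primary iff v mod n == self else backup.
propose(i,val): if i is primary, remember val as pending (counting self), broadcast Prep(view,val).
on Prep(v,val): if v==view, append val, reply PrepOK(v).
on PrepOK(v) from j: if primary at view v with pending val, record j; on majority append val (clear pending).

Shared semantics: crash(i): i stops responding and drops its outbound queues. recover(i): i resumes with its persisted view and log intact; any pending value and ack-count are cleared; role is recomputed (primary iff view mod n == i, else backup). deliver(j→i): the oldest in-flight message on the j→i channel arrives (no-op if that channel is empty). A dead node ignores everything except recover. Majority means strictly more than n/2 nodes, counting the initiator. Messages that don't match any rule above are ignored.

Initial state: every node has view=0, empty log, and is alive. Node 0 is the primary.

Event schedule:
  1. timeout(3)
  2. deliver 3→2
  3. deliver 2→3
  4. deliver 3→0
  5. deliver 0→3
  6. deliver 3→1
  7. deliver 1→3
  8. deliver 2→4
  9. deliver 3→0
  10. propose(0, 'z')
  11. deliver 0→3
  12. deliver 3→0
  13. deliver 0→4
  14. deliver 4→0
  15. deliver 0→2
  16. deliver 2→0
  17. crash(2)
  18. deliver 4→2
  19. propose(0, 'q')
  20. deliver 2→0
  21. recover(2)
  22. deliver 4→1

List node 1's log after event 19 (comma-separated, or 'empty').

1. timeout(3):  <3:back v1 ->
2. deliver 3→2:  <2:back v1 ->
3. deliver 2→3:  nop
4. deliver 3→0:  <0:back v1 ->
5. deliver 0→3:  nop
6. deliver 3→1:  <1:prim v1 ->
7. deliver 1→3:  nop
8. deliver 2→4:  nop
9. deliver 3→0:  nop
10. propose(0,'z'):  nop
11. deliver 0→3:  nop
12. deliver 3→0:  nop
13. deliver 0→4:  nop
14. deliver 4→0:  nop
15. deliver 0→2:  nop
16. deliver 2→0:  nop
17. crash(2):  <2:✗back v1 ->
18. deliver 4→2:  nop
19. propose(0,'q'):  nop

empty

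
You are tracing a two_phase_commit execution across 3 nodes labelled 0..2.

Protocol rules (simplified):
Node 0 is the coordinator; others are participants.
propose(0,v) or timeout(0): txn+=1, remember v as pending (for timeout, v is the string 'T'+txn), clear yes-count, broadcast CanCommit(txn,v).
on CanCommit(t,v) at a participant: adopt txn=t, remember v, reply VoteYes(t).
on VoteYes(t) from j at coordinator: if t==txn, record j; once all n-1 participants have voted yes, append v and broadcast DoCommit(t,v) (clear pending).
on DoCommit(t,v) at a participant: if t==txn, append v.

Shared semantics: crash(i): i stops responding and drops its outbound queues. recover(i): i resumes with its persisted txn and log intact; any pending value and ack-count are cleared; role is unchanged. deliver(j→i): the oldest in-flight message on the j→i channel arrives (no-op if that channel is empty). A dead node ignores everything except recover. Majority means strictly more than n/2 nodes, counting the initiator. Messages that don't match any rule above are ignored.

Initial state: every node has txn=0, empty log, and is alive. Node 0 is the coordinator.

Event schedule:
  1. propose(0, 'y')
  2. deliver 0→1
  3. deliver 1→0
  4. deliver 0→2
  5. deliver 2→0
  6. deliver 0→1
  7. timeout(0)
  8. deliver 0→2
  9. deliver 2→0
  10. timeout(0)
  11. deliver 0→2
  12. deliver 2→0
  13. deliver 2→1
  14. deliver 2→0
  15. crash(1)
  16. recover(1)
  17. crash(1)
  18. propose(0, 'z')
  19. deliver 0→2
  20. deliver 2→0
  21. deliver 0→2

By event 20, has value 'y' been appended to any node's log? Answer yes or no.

yes

after 1 — propose(0,'y'): n0:coor/t1/[-]
after 2 — deliver 0→1: n1:part/t1/[-]
after 3 — deliver 1→0: ·
after 4 — deliver 0→2: n2:part/t1/[-]
after 5 — deliver 2→0: n0:coor/t1/[y]
after 6 — deliver 0→1: n1:part/t1/[y]
after 7 — timeout(0): n0:coor/t2/[y]
after 8 — deliver 0→2: n2:part/t1/[y]
after 9 — deliver 2→0: ·
after 10 — timeout(0): n0:coor/t3/[y]
after 11 — deliver 0→2: n2:part/t2/[y]
after 12 — deliver 2→0: ·
after 13 — deliver 2→1: ·
after 14 — deliver 2→0: ·
after 15 — crash(1): n1:✗part/t1/[y]
after 16 — recover(1): n1:part/t1/[y]
after 17 — crash(1): n1:✗part/t1/[y]
after 18 — propose(0,'z'): n0:coor/t4/[y]
after 19 — deliver 0→2: n2:part/t3/[y]
after 20 — deliver 2→0: ·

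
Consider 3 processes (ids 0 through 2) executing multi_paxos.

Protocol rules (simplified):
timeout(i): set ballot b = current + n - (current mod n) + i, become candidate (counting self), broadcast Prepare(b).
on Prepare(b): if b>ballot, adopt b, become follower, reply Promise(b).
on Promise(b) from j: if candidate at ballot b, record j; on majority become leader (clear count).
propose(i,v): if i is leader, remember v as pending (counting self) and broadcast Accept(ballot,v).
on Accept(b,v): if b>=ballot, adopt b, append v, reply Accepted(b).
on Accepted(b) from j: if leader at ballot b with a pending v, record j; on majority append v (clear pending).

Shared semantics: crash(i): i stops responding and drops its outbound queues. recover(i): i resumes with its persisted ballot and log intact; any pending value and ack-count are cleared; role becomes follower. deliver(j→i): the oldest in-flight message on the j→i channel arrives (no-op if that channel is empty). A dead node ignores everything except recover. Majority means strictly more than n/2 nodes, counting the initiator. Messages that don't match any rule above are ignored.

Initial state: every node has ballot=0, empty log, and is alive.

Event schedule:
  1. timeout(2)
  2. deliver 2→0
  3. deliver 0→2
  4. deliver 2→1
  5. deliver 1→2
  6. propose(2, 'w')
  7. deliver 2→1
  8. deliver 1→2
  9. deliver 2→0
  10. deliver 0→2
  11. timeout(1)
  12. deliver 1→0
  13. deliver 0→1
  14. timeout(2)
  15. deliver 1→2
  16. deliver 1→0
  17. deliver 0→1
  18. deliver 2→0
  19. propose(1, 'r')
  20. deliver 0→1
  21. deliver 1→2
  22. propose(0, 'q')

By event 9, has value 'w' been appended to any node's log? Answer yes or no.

yes

[1] timeout(2) → N2(cand b5 [-])
[2] deliver 2→0 → N0(foll b5 [-])
[3] deliver 0→2 → N2(lead b5 [-])
[4] deliver 2→1 → N1(foll b5 [-])
[5] deliver 1→2 → ∅
[6] propose(2,'w') → ∅
[7] deliver 2→1 → N1(foll b5 [w])
[8] deliver 1→2 → N2(lead b5 [w])
[9] deliver 2→0 → N0(foll b5 [w])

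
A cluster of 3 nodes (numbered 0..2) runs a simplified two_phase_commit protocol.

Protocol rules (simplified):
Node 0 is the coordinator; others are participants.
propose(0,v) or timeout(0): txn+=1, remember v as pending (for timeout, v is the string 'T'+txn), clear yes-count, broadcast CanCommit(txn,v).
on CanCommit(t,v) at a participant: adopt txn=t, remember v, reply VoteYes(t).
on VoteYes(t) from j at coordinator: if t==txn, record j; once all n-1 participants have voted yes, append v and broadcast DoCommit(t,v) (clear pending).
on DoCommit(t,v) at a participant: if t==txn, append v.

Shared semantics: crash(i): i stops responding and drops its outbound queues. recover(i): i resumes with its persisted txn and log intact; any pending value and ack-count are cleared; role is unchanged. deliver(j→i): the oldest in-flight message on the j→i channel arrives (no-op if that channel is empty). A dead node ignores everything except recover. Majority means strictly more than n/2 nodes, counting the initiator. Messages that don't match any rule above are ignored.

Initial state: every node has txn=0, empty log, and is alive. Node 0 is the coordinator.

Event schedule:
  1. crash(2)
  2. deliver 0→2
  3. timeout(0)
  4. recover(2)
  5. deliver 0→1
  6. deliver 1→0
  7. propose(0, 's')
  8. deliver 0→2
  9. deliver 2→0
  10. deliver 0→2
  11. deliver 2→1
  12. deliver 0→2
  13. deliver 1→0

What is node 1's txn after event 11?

step 1 crash(2): 2={✗part,t=0,log=-}
step 2 deliver 0→2: —
step 3 timeout(0): 0={coor,t=1,log=-}
step 4 recover(2): 2={part,t=0,log=-}
step 5 deliver 0→1: 1={part,t=1,log=-}
step 6 deliver 1→0: —
step 7 propose(0,'s'): 0={coor,t=2,log=-}
step 8 deliver 0→2: 2={part,t=1,log=-}
step 9 deliver 2→0: —
step 10 deliver 0→2: 2={part,t=2,log=-}
step 11 deliver 2→1: —

1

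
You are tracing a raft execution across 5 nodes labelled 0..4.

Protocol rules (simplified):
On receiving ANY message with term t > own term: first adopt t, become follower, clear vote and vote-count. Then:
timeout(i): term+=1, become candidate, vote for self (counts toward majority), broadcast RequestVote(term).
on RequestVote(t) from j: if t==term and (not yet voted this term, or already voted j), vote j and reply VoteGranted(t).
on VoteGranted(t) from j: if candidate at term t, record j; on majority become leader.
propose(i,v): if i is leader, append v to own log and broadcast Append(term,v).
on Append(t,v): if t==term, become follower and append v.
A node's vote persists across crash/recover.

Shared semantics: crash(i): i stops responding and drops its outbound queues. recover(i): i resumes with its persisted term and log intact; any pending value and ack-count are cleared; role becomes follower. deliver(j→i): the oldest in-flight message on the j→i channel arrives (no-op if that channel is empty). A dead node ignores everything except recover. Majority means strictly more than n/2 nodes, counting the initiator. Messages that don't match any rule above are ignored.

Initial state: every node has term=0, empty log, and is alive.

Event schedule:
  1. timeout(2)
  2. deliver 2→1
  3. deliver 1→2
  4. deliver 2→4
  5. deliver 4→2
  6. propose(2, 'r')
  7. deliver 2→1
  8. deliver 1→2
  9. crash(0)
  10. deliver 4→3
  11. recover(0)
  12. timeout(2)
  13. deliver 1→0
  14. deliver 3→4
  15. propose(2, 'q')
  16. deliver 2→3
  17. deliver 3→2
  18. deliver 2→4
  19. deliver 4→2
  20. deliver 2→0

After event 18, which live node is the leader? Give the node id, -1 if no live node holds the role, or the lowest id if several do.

-1

e1 timeout(2): 2[cand,t=1,-]
e2 deliver 2→1: 1[foll,t=1,-]
e3 deliver 1→2: ·
e4 deliver 2→4: 4[foll,t=1,-]
e5 deliver 4→2: 2[lead,t=1,-]
e6 propose(2,'r'): 2[lead,t=1,r]
e7 deliver 2→1: 1[foll,t=1,r]
e8 deliver 1→2: ·
e9 crash(0): 0[✗foll,t=0,-]
e10 deliver 4→3: ·
e11 recover(0): 0[foll,t=0,-]
e12 timeout(2): 2[cand,t=2,r]
e13 deliver 1→0: ·
e14 deliver 3→4: ·
e15 propose(2,'q'): ·
e16 deliver 2→3: 3[foll,t=1,-]
e17 deliver 3→2: ·
e18 deliver 2→4: 4[foll,t=1,r]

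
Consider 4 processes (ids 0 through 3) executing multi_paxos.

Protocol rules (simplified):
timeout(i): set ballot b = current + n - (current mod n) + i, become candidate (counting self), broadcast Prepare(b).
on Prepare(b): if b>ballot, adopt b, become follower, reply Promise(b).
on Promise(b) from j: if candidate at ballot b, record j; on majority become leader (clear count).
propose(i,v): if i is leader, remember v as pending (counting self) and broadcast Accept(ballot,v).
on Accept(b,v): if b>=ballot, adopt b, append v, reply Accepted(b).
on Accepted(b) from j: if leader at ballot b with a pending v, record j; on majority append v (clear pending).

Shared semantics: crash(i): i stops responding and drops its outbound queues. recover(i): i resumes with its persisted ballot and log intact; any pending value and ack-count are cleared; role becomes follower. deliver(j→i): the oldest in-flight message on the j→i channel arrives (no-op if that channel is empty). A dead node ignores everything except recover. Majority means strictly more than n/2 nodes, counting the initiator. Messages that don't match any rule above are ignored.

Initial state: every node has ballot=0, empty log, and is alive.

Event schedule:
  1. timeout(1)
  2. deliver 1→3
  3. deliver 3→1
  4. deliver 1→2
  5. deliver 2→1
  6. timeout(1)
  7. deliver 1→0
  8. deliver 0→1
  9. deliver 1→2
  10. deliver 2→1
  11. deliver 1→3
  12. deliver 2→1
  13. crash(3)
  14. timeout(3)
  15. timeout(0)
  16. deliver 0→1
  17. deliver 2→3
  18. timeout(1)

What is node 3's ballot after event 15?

9

1. timeout(1):  <1:cand b5 ->
2. deliver 1→3:  <3:foll b5 ->
3. deliver 3→1:  nop
4. deliver 1→2:  <2:foll b5 ->
5. deliver 2→1:  <1:lead b5 ->
6. timeout(1):  <1:cand b9 ->
7. deliver 1→0:  <0:foll b5 ->
8. deliver 0→1:  nop
9. deliver 1→2:  <2:foll b9 ->
10. deliver 2→1:  nop
11. deliver 1→3:  <3:foll b9 ->
12. deliver 2→1:  nop
13. crash(3):  <3:✗foll b9 ->
14. timeout(3):  nop
15. timeout(0):  <0:cand b8 ->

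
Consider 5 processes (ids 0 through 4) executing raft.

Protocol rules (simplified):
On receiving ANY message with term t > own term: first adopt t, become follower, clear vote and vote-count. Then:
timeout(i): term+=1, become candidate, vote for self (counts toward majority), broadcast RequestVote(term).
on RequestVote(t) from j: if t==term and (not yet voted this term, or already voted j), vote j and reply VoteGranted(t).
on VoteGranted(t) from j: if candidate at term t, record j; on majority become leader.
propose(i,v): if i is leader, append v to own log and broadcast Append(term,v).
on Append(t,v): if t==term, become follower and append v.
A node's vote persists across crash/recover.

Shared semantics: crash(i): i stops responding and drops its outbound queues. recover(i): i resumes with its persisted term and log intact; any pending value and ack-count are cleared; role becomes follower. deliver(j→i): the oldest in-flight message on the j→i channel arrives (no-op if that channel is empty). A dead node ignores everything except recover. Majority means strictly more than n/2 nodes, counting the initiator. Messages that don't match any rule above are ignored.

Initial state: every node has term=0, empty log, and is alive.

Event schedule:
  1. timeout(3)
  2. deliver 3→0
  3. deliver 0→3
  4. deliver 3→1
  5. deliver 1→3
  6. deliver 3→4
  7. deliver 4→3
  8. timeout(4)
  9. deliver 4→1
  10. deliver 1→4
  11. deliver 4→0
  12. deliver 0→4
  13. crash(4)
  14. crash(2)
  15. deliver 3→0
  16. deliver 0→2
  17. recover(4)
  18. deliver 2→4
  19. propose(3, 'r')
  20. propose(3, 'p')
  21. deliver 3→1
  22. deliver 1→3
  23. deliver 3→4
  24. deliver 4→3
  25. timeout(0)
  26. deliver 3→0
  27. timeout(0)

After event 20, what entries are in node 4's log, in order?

empty

e1 timeout(3): 3[cand,t=1,-]
e2 deliver 3→0: 0[foll,t=1,-]
e3 deliver 0→3: ·
e4 deliver 3→1: 1[foll,t=1,-]
e5 deliver 1→3: 3[lead,t=1,-]
e6 deliver 3→4: 4[foll,t=1,-]
e7 deliver 4→3: ·
e8 timeout(4): 4[cand,t=2,-]
e9 deliver 4→1: 1[foll,t=2,-]
e10 deliver 1→4: ·
e11 deliver 4→0: 0[foll,t=2,-]
e12 deliver 0→4: 4[lead,t=2,-]
e13 crash(4): 4[✗lead,t=2,-]
e14 crash(2): 2[✗foll,t=0,-]
e15 deliver 3→0: ·
e16 deliver 0→2: ·
e17 recover(4): 4[foll,t=2,-]
e18 deliver 2→4: ·
e19 propose(3,'r'): 3[lead,t=1,r]
e20 propose(3,'p'): 3[lead,t=1,r,p]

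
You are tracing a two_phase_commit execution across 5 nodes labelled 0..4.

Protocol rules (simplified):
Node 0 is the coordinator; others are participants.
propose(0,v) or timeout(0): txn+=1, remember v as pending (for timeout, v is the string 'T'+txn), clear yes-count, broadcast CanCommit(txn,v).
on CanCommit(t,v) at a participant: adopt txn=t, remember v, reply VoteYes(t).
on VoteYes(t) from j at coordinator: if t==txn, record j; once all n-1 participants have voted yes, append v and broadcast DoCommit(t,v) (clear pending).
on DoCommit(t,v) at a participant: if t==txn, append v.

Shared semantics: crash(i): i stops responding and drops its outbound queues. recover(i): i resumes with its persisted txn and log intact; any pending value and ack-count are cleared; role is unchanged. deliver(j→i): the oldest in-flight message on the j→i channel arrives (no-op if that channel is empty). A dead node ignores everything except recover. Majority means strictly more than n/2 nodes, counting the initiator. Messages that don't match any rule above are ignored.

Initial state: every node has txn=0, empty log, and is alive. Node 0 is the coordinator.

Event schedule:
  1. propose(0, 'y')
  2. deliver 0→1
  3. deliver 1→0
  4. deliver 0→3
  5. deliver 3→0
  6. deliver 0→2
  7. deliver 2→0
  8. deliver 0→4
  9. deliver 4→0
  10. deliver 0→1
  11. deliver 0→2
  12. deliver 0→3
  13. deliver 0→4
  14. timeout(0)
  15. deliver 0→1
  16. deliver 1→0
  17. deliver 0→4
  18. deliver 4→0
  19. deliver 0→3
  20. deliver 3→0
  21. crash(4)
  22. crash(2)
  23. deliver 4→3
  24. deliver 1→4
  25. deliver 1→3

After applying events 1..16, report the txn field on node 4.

[1] propose(0,'y') → N0(coor t1 [-])
[2] deliver 0→1 → N1(part t1 [-])
[3] deliver 1→0 → ∅
[4] deliver 0→3 → N3(part t1 [-])
[5] deliver 3→0 → ∅
[6] deliver 0→2 → N2(part t1 [-])
[7] deliver 2→0 → ∅
[8] deliver 0→4 → N4(part t1 [-])
[9] deliver 4→0 → N0(coor t1 [y])
[10] deliver 0→1 → N1(part t1 [y])
[11] deliver 0→2 → N2(part t1 [y])
[12] deliver 0→3 → N3(part t1 [y])
[13] deliver 0→4 → N4(part t1 [y])
[14] timeout(0) → N0(coor t2 [y])
[15] deliver 0→1 → N1(part t2 [y])
[16] deliver 1→0 → ∅

1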